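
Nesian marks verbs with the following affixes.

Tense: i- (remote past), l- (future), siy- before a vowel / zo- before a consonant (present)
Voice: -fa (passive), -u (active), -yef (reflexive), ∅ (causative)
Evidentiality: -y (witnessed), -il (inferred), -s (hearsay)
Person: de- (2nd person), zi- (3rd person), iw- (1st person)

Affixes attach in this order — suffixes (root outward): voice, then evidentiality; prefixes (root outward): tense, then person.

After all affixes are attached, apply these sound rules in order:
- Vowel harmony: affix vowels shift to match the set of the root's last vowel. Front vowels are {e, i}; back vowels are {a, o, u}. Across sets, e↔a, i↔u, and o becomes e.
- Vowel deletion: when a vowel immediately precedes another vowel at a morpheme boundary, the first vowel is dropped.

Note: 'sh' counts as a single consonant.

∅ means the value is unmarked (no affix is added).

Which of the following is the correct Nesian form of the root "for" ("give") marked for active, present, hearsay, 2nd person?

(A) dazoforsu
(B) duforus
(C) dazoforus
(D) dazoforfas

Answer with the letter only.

C

Attach tense present zo- (before consonant 'f') → zofor.
Attach person 2nd person de- → dezofor.
Attach voice active -u → dezoforu.
Attach evidentiality hearsay -s → dezoforus.
Apply vowel harmony: dezoforus → dazoforus.
Vowel deletion: no change.
So the correct form is dazoforus, option (C).
(B) duforus is wrong: it uses remote past instead of present for tense.
(D) dazoforfas is wrong: it uses passive instead of active for voice.
(A) dazoforsu is wrong: it has the affixes in the wrong order.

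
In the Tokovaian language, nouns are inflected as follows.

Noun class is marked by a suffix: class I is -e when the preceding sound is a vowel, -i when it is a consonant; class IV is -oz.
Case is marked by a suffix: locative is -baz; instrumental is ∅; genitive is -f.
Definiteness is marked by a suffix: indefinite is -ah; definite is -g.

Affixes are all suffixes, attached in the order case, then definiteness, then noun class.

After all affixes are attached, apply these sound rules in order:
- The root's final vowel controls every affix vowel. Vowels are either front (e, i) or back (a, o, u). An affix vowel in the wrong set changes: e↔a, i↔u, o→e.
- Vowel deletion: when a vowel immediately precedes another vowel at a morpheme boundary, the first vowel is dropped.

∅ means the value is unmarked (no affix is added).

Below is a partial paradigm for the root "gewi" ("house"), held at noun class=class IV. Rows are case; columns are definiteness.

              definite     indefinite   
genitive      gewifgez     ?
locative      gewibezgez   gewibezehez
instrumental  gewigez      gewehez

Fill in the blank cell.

Attach case genitive -f → gewif.
Attach definiteness indefinite -ah → gewifah.
Attach noun class class IV -oz → gewifahoz.
Apply vowel harmony: gewifahoz → gewifehez.
Vowel deletion: no change.

gewifehez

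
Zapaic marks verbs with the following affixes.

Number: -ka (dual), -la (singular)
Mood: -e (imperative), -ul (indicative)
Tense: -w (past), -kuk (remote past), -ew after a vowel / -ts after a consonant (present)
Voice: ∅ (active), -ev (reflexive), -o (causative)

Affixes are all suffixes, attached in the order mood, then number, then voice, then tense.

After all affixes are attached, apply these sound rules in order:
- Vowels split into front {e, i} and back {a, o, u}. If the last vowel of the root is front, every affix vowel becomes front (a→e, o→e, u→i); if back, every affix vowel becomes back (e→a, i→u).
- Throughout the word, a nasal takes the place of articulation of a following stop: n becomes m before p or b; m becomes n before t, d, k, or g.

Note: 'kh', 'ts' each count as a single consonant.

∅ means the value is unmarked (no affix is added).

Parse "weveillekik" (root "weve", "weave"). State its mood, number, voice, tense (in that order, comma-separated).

Segment: weve-ul-la-kuk.
mood: -ul → indicative.
number: -la → singular.
voice: ∅ → active.
tense: -kuk → remote past.

indicative, singular, active, remote past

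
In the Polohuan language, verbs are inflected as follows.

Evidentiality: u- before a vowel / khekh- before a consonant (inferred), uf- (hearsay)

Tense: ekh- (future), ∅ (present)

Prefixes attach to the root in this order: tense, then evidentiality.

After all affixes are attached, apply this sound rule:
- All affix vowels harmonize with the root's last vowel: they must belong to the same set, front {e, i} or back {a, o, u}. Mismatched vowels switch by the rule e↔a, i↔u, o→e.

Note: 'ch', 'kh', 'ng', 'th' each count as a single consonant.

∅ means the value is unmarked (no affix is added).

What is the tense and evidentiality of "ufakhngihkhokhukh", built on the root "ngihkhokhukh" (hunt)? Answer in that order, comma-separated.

Segment: uf-ekh-ngihkhokhukh.
tense: ekh- → future.
evidentiality: uf- → hearsay.

future, hearsay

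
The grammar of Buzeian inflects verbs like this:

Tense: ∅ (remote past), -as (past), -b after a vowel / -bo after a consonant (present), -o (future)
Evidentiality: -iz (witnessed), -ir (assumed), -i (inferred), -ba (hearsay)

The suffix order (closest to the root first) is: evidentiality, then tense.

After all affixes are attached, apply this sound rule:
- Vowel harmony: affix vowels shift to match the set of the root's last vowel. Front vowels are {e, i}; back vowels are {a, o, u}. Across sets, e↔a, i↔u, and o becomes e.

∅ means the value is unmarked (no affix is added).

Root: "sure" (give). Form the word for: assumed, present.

sureirbe

Attach evidentiality assumed -ir → sureir.
Attach tense present -bo (after consonant 'r') → sureirbo.
Apply vowel harmony: sureirbo → sureirbe.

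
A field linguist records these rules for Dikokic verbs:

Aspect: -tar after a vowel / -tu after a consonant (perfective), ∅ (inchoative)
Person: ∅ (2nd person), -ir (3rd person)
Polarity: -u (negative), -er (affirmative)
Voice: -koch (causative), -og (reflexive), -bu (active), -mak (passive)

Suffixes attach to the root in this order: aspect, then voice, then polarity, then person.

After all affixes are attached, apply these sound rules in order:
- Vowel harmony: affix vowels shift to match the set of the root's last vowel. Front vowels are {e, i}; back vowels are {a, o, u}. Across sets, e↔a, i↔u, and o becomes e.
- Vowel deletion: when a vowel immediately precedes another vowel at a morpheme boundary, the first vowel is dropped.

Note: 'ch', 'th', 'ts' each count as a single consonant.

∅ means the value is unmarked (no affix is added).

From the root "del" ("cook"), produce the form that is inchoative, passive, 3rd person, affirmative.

delmekerir

aspect = inchoative: zero marking, form stays del.
Attach voice passive -mak → delmak.
Attach polarity affirmative -er → delmaker.
Attach person 3rd person -ir → delmakerir.
Apply vowel harmony: delmakerir → delmekerir.
Vowel deletion: no change.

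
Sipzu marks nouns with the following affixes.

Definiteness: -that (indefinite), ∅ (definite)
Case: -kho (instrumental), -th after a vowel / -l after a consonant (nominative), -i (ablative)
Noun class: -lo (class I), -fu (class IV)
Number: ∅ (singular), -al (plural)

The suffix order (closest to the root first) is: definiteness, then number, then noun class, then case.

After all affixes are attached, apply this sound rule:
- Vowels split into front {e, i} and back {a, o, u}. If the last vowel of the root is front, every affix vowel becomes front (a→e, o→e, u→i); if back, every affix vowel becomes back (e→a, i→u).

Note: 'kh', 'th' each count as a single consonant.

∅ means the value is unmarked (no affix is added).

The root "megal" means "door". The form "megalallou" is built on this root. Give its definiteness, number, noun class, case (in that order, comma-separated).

Segment: megal-al-lo-i.
definiteness: ∅ → definite.
number: -al → plural.
noun class: -lo → class I.
case: -i → ablative.

definite, plural, class I, ablative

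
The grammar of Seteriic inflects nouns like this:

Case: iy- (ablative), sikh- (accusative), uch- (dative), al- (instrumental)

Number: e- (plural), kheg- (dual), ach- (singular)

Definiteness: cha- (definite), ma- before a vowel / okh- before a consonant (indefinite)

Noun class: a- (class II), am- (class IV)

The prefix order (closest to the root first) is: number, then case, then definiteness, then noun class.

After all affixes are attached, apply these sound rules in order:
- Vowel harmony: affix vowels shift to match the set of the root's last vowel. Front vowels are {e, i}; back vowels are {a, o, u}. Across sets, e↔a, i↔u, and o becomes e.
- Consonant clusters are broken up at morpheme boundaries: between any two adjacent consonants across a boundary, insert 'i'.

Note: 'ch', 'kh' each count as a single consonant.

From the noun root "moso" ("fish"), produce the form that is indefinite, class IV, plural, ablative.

amimauyamoso

Attach number plural e- → emoso.
Attach case ablative iy- → iyemoso.
Attach definiteness indefinite ma- (before vowel 'i') → maiyemoso.
Attach noun class class IV am- → ammaiyemoso.
Apply vowel harmony: ammaiyemoso → ammauyamoso.
Apply epenthesis: ammauyamoso → amimauyamoso.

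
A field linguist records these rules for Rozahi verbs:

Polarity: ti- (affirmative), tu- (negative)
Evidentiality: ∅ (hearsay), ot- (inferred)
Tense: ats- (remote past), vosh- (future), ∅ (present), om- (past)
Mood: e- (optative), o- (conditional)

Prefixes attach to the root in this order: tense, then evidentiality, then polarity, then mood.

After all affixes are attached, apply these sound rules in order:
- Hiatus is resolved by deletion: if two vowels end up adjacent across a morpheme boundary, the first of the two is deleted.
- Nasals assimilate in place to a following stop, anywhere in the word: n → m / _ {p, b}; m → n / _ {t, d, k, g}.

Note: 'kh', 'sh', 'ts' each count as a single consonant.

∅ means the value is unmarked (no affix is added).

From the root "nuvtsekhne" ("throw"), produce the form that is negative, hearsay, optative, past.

Attach tense past om- → omnuvtsekhne.
evidentiality = hearsay: zero marking, form stays omnuvtsekhne.
Attach polarity negative tu- → tuomnuvtsekhne.
Attach mood optative e- → etuomnuvtsekhne.
Apply vowel deletion: etuomnuvtsekhne → etomnuvtsekhne.
Nasal assimilation: no change.

etomnuvtsekhne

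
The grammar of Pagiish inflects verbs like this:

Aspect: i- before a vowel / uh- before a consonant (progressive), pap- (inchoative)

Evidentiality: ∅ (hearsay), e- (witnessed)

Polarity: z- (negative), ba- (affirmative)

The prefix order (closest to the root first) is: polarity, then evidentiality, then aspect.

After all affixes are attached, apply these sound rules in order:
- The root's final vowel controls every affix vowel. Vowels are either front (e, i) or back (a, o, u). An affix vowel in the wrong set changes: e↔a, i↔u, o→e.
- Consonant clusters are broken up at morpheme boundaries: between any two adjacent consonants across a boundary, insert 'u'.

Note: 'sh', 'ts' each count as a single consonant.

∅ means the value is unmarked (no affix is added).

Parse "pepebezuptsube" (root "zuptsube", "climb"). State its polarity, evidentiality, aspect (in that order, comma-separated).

affirmative, witnessed, inchoative

Segment: pap-e-ba-zuptsube.
polarity: ba- → affirmative.
evidentiality: e- → witnessed.
aspect: pap- → inchoative.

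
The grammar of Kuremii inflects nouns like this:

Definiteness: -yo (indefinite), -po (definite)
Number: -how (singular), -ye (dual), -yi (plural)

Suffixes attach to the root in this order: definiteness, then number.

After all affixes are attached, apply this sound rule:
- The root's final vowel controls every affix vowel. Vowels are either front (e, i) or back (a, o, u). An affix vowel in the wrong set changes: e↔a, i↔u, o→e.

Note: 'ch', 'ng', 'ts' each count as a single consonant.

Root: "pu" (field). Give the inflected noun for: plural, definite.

pupoyu

Attach definiteness definite -po → pupo.
Attach number plural -yi → pupoyi.
Apply vowel harmony: pupoyi → pupoyu.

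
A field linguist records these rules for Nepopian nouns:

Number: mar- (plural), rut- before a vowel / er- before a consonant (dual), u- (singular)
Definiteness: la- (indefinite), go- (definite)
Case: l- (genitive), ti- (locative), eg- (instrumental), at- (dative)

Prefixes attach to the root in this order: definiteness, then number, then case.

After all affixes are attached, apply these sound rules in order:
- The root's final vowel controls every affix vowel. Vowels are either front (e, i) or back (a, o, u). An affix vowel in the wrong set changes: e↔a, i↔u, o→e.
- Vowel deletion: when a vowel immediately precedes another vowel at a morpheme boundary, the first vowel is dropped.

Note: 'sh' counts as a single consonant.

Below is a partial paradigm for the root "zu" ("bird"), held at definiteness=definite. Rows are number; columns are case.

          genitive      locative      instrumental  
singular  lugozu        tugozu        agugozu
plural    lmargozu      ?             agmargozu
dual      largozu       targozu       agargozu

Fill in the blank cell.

Attach definiteness definite go- → gozu.
Attach number plural mar- → margozu.
Attach case locative ti- → timargozu.
Apply vowel harmony: timargozu → tumargozu.
Vowel deletion: no change.

tumargozu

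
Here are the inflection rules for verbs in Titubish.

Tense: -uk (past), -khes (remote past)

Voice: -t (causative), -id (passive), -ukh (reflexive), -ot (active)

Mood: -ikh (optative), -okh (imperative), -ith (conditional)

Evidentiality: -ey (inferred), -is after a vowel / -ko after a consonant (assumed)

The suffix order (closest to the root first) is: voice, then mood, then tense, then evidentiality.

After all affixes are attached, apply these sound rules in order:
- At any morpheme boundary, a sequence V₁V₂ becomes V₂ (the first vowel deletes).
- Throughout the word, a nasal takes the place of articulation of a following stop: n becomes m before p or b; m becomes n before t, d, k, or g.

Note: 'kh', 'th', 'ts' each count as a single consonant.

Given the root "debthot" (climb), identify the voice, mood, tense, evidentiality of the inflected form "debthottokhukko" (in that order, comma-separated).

Segment: debthot-t-okh-uk-ko.
voice: -t → causative.
mood: -okh → imperative.
tense: -uk → past.
evidentiality: -is/ko → assumed.

causative, imperative, past, assumed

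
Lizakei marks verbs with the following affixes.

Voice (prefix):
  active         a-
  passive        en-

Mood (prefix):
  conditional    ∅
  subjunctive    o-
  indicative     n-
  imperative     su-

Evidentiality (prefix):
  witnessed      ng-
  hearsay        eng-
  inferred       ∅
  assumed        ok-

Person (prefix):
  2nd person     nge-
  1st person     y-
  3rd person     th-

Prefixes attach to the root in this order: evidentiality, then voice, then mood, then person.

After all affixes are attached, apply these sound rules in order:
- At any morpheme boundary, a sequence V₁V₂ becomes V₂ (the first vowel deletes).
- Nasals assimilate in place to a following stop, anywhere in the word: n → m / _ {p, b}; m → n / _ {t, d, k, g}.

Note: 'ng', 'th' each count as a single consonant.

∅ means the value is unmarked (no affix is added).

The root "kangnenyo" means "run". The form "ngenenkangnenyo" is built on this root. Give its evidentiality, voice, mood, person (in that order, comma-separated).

Segment: nge-n-en-kangnenyo.
evidentiality: ∅ → inferred.
voice: en- → passive.
mood: n- → indicative.
person: nge- → 2nd person.

inferred, passive, indicative, 2nd person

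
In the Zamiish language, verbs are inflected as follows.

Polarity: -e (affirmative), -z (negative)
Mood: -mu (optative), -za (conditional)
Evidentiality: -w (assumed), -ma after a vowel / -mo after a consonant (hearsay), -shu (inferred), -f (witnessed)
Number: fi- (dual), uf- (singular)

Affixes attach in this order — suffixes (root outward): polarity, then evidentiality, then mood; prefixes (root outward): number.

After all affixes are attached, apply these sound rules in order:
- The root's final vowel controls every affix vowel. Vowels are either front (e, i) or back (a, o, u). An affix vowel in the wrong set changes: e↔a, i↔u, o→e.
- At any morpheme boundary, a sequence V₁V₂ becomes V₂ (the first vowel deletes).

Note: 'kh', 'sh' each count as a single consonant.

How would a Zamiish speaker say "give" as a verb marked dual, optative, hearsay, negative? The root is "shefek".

fishefekzmemi

Attach number dual fi- → fishefek.
Attach polarity negative -z → fishefekz.
Attach evidentiality hearsay -mo (after consonant 'z') → fishefekzmo.
Attach mood optative -mu → fishefekzmomu.
Apply vowel harmony: fishefekzmomu → fishefekzmemi.
Vowel deletion: no change.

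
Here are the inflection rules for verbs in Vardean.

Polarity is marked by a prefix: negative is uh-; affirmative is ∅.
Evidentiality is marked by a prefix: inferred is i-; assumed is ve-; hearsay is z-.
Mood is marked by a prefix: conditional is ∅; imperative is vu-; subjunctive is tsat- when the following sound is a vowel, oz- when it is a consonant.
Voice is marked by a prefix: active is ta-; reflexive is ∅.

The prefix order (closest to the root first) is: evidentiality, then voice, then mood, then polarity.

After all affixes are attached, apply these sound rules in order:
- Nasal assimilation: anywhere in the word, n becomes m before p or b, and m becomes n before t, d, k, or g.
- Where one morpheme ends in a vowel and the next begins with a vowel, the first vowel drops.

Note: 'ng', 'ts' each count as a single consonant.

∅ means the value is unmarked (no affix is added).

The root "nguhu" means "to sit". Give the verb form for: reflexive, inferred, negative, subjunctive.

Attach evidentiality inferred i- → inguhu.
voice = reflexive: zero marking, form stays inguhu.
Attach mood subjunctive tsat- (before vowel 'i') → tsatinguhu.
Attach polarity negative uh- → uhtsatinguhu.
Nasal assimilation: no change.
Vowel deletion: no change.

uhtsatinguhu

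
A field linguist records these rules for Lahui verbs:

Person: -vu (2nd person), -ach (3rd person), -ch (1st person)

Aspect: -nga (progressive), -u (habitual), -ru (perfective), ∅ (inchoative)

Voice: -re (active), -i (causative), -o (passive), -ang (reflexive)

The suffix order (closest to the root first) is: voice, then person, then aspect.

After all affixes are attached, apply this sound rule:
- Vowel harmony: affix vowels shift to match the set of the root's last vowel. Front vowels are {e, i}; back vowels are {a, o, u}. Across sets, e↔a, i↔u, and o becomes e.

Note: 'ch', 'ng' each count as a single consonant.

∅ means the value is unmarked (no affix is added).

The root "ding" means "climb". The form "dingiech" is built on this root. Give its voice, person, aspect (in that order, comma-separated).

causative, 3rd person, inchoative

Segment: ding-i-ach.
voice: -i → causative.
person: -ach → 3rd person.
aspect: ∅ → inchoative.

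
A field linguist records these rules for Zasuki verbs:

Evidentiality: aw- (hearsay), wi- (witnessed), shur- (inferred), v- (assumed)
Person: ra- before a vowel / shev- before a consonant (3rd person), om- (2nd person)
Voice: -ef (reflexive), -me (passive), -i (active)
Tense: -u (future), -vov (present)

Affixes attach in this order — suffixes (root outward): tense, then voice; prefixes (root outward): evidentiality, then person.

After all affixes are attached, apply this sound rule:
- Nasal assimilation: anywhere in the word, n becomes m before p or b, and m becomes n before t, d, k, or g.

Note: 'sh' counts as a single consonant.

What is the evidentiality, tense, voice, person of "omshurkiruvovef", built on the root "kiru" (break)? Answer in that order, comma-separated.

inferred, present, reflexive, 2nd person

Segment: om-shur-kiru-vov-ef.
evidentiality: shur- → inferred.
tense: -vov → present.
voice: -ef → reflexive.
person: om- → 2nd person.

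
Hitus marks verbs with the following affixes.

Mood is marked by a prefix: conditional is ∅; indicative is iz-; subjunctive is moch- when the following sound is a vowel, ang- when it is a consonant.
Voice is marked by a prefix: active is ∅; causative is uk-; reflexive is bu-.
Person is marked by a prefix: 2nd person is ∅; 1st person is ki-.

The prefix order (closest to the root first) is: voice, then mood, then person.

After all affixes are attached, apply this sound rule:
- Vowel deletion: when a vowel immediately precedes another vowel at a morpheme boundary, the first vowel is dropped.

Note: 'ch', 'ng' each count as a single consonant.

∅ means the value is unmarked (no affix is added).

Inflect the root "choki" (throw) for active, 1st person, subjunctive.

kangchoki

voice = active: zero marking, form stays choki.
Attach mood subjunctive ang- (before consonant 'ch') → angchoki.
Attach person 1st person ki- → kiangchoki.
Apply vowel deletion: kiangchoki → kangchoki.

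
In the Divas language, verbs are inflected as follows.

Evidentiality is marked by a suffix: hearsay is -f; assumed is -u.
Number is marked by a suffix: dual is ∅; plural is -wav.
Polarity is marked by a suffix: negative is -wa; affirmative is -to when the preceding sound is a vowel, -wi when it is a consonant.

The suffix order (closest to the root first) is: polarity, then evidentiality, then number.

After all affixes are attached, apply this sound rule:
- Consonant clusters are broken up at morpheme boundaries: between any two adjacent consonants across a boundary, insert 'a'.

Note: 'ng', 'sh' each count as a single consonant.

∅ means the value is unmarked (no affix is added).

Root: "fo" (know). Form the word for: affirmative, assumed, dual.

fotou

Attach polarity affirmative -to (after vowel 'o') → foto.
Attach evidentiality assumed -u → fotou.
number = dual: zero marking, form stays fotou.
Epenthesis: no change.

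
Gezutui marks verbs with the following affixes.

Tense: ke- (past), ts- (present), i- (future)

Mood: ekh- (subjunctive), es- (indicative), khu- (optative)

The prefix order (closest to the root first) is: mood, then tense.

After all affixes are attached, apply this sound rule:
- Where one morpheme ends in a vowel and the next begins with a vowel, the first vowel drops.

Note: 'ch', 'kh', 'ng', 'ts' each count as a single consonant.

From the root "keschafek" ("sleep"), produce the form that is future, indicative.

eskeschafek

Attach mood indicative es- → eskeschafek.
Attach tense future i- → ieskeschafek.
Apply vowel deletion: ieskeschafek → eskeschafek.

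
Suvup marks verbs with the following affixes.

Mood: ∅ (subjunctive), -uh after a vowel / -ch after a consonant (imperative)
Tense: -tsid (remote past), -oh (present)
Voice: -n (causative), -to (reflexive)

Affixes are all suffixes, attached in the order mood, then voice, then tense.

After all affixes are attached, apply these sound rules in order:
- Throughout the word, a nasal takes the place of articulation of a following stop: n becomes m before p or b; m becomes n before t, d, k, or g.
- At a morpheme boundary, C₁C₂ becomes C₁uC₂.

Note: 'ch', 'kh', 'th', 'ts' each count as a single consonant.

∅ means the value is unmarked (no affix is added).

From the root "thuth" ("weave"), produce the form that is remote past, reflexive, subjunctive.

mood = subjunctive: zero marking, form stays thuth.
Attach voice reflexive -to → thuthto.
Attach tense remote past -tsid → thuthtotsid.
Nasal assimilation: no change.
Apply epenthesis: thuthtotsid → thuthutotsid.

thuthutotsid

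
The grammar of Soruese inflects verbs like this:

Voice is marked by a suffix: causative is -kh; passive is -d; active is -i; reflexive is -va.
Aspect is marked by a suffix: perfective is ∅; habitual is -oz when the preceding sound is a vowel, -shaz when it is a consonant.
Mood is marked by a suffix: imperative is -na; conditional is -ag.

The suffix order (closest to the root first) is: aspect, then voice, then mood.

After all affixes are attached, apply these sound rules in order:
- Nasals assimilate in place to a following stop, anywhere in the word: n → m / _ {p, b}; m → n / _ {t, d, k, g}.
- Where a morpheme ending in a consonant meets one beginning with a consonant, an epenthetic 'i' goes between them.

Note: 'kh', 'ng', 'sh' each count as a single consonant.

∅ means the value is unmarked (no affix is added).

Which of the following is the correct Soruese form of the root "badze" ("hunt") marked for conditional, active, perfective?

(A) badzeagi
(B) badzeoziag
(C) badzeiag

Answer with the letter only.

C

aspect = perfective: zero marking, form stays badze.
Attach voice active -i → badzei.
Attach mood conditional -ag → badzeiag.
Nasal assimilation: no change.
Epenthesis: no change.
So the correct form is badzeiag, option (C).
(A) badzeagi is wrong: it has the affixes in the wrong order.
(B) badzeoziag is wrong: it uses habitual instead of perfective for aspect.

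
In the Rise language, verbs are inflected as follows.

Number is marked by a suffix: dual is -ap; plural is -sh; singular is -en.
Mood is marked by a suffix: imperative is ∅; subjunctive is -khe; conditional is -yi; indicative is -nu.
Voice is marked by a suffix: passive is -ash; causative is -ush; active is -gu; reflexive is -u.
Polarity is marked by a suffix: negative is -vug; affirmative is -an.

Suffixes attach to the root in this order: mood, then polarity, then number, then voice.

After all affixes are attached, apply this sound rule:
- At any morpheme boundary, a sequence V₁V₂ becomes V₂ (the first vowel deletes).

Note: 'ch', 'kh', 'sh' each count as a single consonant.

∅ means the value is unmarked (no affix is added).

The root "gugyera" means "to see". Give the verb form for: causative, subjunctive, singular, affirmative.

Attach mood subjunctive -khe → gugyerakhe.
Attach polarity affirmative -an → gugyerakhean.
Attach number singular -en → gugyerakheanen.
Attach voice causative -ush → gugyerakheanenush.
Apply vowel deletion: gugyerakheanenush → gugyerakhanenush.

gugyerakhanenush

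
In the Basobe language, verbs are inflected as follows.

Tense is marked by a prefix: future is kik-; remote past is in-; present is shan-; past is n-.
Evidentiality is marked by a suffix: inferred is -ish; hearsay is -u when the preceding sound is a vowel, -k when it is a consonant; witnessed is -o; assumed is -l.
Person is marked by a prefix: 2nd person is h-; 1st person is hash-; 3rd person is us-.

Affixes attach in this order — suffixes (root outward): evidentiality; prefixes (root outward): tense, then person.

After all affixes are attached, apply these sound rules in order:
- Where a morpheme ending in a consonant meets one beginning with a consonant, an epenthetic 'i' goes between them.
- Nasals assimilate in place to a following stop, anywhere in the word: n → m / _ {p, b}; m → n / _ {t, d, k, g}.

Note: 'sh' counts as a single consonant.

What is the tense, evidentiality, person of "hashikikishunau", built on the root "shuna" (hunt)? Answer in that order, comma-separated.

future, hearsay, 1st person

Segment: hash-kik-shuna-u.
tense: kik- → future.
evidentiality: -u/k → hearsay.
person: hash- → 1st person.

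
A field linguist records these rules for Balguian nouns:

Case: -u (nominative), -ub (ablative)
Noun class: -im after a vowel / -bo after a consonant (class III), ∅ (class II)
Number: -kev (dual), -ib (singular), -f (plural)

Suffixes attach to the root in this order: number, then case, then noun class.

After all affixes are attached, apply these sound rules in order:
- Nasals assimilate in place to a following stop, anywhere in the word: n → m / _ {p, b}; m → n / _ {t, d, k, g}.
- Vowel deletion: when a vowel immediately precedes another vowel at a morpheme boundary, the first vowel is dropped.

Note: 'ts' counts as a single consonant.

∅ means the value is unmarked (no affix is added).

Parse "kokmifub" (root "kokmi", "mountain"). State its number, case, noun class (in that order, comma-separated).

plural, ablative, class II

Segment: kokmi-f-ub.
number: -f → plural.
case: -ub → ablative.
noun class: ∅ → class II.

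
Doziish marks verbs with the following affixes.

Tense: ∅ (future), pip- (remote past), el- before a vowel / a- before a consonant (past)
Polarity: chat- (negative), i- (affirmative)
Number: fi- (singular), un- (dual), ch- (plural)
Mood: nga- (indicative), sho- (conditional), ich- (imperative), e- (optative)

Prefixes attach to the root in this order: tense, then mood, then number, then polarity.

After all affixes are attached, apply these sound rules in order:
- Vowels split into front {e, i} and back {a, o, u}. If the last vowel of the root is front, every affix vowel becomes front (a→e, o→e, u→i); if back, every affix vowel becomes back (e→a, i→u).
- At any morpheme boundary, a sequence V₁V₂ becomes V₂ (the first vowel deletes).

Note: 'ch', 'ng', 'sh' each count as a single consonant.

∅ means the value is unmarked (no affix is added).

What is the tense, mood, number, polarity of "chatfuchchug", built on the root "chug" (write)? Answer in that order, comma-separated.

Segment: chat-fi-ich-chug.
tense: ∅ → future.
mood: ich- → imperative.
number: fi- → singular.
polarity: chat- → negative.

future, imperative, singular, negative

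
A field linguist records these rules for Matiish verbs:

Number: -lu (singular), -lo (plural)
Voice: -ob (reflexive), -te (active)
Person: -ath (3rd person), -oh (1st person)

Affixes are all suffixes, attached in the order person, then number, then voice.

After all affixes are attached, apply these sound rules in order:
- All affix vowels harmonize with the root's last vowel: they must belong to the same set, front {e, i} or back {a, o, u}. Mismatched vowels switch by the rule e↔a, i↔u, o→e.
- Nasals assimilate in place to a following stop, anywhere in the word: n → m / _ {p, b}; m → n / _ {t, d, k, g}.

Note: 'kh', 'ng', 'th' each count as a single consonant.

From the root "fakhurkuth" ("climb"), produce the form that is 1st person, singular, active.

Attach person 1st person -oh → fakhurkuthoh.
Attach number singular -lu → fakhurkuthohlu.
Attach voice active -te → fakhurkuthohlute.
Apply vowel harmony: fakhurkuthohlute → fakhurkuthohluta.
Nasal assimilation: no change.

fakhurkuthohluta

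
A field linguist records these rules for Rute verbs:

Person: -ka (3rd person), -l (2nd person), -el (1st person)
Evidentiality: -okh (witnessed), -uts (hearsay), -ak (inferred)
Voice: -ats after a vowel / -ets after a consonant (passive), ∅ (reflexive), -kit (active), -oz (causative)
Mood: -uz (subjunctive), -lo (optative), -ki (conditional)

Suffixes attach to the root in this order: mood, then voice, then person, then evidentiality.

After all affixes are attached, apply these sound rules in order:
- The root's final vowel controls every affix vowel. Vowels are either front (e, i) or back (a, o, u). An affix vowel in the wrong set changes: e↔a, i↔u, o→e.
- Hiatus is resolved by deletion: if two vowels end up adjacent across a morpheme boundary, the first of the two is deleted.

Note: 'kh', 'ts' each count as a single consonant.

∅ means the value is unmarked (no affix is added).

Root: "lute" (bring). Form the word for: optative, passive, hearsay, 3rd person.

Attach mood optative -lo → lutelo.
Attach voice passive -ats (after vowel 'o') → luteloats.
Attach person 3rd person -ka → luteloatska.
Attach evidentiality hearsay -uts → luteloatskauts.
Apply vowel harmony: luteloatskauts → luteleetskeits.
Apply vowel deletion: luteleetskeits → luteletskits.

luteletskits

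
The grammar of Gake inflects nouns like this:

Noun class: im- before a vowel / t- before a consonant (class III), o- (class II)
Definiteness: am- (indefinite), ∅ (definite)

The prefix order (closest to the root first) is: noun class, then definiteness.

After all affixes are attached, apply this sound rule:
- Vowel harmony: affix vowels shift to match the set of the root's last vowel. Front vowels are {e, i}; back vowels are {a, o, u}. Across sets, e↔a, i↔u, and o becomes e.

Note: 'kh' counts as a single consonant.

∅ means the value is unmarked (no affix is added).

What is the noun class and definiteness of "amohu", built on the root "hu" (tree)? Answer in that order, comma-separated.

Segment: am-o-hu.
noun class: o- → class II.
definiteness: am- → indefinite.

class II, indefinite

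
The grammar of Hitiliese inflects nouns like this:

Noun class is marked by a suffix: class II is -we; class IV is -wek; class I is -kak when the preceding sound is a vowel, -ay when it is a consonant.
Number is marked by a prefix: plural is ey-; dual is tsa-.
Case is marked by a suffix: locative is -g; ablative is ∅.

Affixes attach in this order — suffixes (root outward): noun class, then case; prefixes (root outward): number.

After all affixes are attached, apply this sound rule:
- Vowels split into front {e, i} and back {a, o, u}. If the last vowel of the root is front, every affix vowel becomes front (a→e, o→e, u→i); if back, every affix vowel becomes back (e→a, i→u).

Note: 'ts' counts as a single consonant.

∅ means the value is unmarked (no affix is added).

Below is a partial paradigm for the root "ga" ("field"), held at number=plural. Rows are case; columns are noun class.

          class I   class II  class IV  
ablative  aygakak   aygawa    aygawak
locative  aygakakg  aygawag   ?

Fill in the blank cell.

aygawakg

Attach noun class class IV -wek → gawek.
Attach number plural ey- → eygawek.
Attach case locative -g → eygawekg.
Apply vowel harmony: eygawekg → aygawakg.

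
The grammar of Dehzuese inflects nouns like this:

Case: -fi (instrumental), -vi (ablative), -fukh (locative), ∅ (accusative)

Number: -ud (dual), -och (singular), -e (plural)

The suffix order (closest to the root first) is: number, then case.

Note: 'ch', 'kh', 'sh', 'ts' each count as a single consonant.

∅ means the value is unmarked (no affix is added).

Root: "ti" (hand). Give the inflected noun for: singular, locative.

tiochfukh

Attach number singular -och → tioch.
Attach case locative -fukh → tiochfukh.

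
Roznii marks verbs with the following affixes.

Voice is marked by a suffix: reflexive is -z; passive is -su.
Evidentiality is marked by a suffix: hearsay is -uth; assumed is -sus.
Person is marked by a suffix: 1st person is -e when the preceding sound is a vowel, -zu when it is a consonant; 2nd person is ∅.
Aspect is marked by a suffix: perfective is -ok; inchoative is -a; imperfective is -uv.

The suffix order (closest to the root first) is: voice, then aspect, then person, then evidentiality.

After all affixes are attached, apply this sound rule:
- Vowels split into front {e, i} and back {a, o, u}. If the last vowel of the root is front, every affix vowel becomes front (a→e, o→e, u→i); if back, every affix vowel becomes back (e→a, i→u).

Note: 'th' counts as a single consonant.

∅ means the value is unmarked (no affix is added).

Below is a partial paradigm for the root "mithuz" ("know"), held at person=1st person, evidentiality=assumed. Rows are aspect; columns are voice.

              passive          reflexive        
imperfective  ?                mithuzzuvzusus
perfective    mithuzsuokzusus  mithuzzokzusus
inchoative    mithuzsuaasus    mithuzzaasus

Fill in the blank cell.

Attach voice passive -su → mithuzsu.
Attach aspect imperfective -uv → mithuzsuuv.
Attach person 1st person -zu (after consonant 'v') → mithuzsuuvzu.
Attach evidentiality assumed -sus → mithuzsuuvzusus.
Vowel harmony: no change.

mithuzsuuvzusus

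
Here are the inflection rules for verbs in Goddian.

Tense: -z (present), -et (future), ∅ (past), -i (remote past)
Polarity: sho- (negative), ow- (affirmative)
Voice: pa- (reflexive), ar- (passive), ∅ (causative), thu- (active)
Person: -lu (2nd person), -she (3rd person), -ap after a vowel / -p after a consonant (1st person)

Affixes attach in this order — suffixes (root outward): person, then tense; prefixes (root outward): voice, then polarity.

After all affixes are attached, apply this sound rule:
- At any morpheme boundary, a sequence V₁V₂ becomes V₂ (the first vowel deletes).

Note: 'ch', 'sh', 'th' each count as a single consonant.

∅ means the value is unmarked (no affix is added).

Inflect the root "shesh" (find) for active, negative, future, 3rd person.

Attach person 3rd person -she → sheshshe.
Attach voice active thu- → thusheshshe.
Attach tense future -et → thusheshsheet.
Attach polarity negative sho- → shothusheshsheet.
Apply vowel deletion: shothusheshsheet → shothusheshshet.

shothusheshshet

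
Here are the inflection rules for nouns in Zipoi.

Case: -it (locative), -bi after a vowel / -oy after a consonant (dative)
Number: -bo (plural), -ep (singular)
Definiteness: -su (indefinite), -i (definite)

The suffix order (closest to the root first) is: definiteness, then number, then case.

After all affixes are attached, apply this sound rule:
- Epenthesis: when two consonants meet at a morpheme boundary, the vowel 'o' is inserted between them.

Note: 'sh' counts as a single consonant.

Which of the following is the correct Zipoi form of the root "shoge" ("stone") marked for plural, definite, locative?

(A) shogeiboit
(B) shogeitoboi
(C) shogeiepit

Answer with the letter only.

Attach definiteness definite -i → shogei.
Attach number plural -bo → shogeibo.
Attach case locative -it → shogeiboit.
Epenthesis: no change.
So the correct form is shogeiboit, option (A).
(B) shogeitoboi is wrong: it has the affixes in the wrong order.
(C) shogeiepit is wrong: it uses singular instead of plural for number.

A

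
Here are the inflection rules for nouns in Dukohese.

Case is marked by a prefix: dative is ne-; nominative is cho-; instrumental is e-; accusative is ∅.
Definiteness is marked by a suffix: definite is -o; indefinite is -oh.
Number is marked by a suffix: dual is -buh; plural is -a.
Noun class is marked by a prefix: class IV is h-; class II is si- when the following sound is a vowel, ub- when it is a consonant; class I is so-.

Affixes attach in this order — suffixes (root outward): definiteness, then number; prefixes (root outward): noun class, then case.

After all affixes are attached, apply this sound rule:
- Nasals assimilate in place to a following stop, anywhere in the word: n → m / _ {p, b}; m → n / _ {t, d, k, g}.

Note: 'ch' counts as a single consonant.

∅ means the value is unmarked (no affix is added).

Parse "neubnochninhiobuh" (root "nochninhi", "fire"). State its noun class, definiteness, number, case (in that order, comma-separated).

Segment: ne-ub-nochninhi-o-buh.
noun class: si/ub- → class II.
definiteness: -o → definite.
number: -buh → dual.
case: ne- → dative.

class II, definite, dual, dative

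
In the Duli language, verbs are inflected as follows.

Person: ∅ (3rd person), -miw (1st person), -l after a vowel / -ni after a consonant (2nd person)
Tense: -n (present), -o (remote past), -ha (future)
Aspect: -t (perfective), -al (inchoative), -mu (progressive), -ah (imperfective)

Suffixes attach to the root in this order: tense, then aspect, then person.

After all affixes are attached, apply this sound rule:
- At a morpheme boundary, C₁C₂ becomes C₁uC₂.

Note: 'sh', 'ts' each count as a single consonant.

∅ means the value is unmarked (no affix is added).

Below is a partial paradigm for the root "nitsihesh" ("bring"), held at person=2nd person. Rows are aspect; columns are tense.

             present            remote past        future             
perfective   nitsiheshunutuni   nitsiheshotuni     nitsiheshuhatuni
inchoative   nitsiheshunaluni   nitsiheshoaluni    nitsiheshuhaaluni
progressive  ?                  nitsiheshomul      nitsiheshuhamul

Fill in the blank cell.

Attach tense present -n → nitsiheshn.
Attach aspect progressive -mu → nitsiheshnmu.
Attach person 2nd person -l (after vowel 'u') → nitsiheshnmul.
Apply epenthesis: nitsiheshnmul → nitsiheshunumul.

nitsiheshunumul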